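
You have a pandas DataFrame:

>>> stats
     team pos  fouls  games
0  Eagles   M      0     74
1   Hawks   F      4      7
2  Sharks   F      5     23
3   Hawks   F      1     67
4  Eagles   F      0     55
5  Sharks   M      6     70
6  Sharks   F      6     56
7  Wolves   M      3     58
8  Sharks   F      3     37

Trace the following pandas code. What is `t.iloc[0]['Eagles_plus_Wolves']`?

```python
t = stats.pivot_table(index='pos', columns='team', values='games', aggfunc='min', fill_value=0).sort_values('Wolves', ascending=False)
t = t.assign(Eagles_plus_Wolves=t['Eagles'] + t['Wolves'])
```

pivot: rows=pos, cols=team, min(games):
team  Eagles  Hawks  Sharks  Wolves
pos                                
F         55      7      23       0
M         74      0      70      58
sort by Wolves descending:
team  Eagles  Hawks  Sharks  Wolves
pos                                
M         74      0      70      58
F         55      7      23       0
add column Eagles_plus_Wolves = t['Eagles'] + t['Wolves']:
team  Eagles  Hawks  Sharks  Wolves  Eagles_plus_Wolves
pos                                                    
M         74      0      70      58                 132
F         55      7      23       0                  55

132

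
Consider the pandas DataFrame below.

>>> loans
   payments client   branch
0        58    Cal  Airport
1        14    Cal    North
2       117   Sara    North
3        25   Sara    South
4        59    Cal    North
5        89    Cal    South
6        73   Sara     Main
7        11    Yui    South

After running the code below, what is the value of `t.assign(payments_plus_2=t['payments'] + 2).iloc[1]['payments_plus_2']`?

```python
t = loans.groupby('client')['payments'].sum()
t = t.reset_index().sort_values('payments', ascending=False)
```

group by client, sum of payments:
client
Cal     220
Sara    215
Yui      11
Name: payments, dtype: int64
reset_index():
  client  payments
0    Cal       220
1   Sara       215
2    Yui        11
sort by payments descending:
  client  payments
0    Cal       220
1   Sara       215
2    Yui        11
add column payments_plus_2 = t['payments'] + 2:
  client  payments  payments_plus_2
0    Cal       220              222
1   Sara       215              217
2    Yui        11               13
value at position 1, column 'payments_plus_2' → 217

217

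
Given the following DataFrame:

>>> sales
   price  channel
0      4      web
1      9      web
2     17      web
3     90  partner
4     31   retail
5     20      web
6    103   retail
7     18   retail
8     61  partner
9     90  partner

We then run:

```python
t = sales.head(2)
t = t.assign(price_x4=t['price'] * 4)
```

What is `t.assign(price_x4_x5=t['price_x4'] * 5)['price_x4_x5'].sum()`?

260

take first 2 rows:
   price channel
0      4     web
1      9     web
add column price_x4 = t['price'] * 4:
   price channel  price_x4
0      4     web        16
1      9     web        36
add column price_x4_x5 = t['price_x4'] * 5:
   price channel  price_x4  price_x4_x5
0      4     web        16           80
1      9     web        36          180
So sum() = 260.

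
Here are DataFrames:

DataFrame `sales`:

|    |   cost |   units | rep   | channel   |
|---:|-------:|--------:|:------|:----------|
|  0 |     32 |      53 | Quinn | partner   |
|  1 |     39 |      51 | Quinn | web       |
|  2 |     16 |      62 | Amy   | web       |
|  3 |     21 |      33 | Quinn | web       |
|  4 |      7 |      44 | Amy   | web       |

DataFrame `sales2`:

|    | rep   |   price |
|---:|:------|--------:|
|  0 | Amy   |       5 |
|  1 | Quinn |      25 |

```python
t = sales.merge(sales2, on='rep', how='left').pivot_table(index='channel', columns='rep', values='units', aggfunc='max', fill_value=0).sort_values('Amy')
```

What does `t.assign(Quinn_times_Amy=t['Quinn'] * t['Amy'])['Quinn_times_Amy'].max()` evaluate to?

merge on 'rep' (how='left') → 5 rows:
   cost  units    rep  channel  price
0    32     53  Quinn  partner     25
1    39     51  Quinn      web     25
2    16     62    Amy      web      5
3    21     33  Quinn      web     25
4     7     44    Amy      web      5
pivot: rows=channel, cols=rep, max(units):
rep      Amy  Quinn
channel            
partner    0     53
web       62     51
sort by Amy:
rep      Amy  Quinn
channel            
partner    0     53
web       62     51
add column Quinn_times_Amy = t['Quinn'] * t['Amy']:
rep      Amy  Quinn  Quinn_times_Amy
channel                             
partner    0     53                0
web       62     51             3162

3162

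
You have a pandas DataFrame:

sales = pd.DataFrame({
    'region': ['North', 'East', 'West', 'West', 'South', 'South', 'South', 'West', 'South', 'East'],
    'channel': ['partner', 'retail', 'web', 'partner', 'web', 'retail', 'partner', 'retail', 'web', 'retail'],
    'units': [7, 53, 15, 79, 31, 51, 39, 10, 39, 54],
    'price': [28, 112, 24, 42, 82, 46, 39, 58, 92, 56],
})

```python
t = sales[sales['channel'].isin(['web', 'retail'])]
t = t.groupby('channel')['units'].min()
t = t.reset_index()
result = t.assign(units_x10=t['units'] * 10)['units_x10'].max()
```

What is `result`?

filter rows where channel in ['web', 'retail']:
  region channel  units  price
1   East  retail     53    112
2   West     web     15     24
4  South     web     31     82
5  South  retail     51     46
7   West  retail     10     58
8  South     web     39     92
9   East  retail     54     56
group by channel, min of units:
channel
retail    10
web       15
Name: units, dtype: int64
reset_index():
  channel  units
0  retail     10
1     web     15
add column units_x10 = t['units'] * 10:
  channel  units  units_x10
0  retail     10        100
1     web     15        150
Reading off the max of column 'units_x10', we get 150.

150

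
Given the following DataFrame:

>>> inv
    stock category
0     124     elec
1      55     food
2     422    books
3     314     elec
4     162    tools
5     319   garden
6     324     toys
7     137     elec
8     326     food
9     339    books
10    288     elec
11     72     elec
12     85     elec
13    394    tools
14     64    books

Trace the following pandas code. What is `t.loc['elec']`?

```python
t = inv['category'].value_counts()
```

6

value_counts of category:
category
elec      6
books     3
food      2
tools     2
garden    1
toys      1
Name: count, dtype: int64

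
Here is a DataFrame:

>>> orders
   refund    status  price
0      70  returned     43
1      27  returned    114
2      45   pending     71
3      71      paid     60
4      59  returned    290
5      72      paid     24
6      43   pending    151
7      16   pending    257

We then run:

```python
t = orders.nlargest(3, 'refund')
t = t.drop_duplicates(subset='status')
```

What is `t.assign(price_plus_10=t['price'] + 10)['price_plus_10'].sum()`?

take 3 rows with largest refund:
   refund    status  price
5      72      paid     24
3      71      paid     60
0      70  returned     43
drop duplicate status (keep=first):
   refund    status  price
5      72      paid     24
0      70  returned     43
add column price_plus_10 = t['price'] + 10:
   refund    status  price  price_plus_10
5      72      paid     24             34
0      70  returned     43             53
Taking the sum of column 'price_plus_10' gives 87.

87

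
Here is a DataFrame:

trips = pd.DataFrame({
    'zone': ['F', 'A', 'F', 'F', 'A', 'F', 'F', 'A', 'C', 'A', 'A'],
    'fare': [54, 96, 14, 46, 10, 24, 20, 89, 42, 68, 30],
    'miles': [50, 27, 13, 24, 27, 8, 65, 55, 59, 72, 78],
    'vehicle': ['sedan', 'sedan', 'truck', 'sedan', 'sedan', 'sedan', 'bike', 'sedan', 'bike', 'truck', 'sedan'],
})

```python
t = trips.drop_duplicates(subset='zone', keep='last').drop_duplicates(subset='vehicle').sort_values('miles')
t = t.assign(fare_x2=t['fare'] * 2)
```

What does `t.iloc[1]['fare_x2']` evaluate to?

60

drop duplicate zone (keep=last):
   zone  fare  miles vehicle
6     F    20     65    bike
8     C    42     59    bike
10    A    30     78   sedan
drop duplicate vehicle (keep=first):
   zone  fare  miles vehicle
6     F    20     65    bike
10    A    30     78   sedan
sort by miles:
   zone  fare  miles vehicle
6     F    20     65    bike
10    A    30     78   sedan
add column fare_x2 = t['fare'] * 2:
   zone  fare  miles vehicle  fare_x2
6     F    20     65    bike       40
10    A    30     78   sedan       60
Reading off the value at position 1, column 'fare_x2', we get 60.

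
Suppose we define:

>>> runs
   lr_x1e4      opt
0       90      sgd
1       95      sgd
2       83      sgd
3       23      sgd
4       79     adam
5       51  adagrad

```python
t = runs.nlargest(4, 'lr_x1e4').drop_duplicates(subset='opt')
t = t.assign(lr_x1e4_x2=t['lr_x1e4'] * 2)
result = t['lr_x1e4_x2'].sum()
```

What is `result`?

348

take 4 rows with largest lr_x1e4:
   lr_x1e4   opt
1       95   sgd
0       90   sgd
2       83   sgd
4       79  adam
drop duplicate opt (keep=first):
   lr_x1e4   opt
1       95   sgd
4       79  adam
add column lr_x1e4_x2 = t['lr_x1e4'] * 2:
   lr_x1e4   opt  lr_x1e4_x2
1       95   sgd         190
4       79  adam         158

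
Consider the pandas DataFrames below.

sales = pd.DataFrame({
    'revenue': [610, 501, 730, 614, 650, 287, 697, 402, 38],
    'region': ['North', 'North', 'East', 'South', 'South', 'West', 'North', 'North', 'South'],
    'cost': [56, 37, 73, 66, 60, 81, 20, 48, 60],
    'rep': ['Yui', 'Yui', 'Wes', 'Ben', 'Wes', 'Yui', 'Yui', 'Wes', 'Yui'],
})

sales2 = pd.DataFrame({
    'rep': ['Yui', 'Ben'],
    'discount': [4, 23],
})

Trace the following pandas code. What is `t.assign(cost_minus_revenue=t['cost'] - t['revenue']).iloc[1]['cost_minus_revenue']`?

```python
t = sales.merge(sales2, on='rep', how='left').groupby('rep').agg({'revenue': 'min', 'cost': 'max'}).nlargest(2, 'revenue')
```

merge on 'rep' (how='left') → 9 rows:
   revenue region  cost  rep  discount
0      610  North    56  Yui       4.0
1      501  North    37  Yui       4.0
2      730   East    73  Wes       NaN
3      614  South    66  Ben      23.0
4      650  South    60  Wes       NaN
5      287   West    81  Yui       4.0
6      697  North    20  Yui       4.0
7      402  North    48  Wes       NaN
8       38  South    60  Yui       4.0
group by rep: min(revenue), max(cost):
     revenue  cost
rep               
Ben      614    66
Wes      402    73
Yui       38    81
take 2 rows with largest revenue:
     revenue  cost
rep               
Ben      614    66
Wes      402    73
add column cost_minus_revenue = t['cost'] - t['revenue']:
     revenue  cost  cost_minus_revenue
rep                                   
Ben      614    66                -548
Wes      402    73                -329

-329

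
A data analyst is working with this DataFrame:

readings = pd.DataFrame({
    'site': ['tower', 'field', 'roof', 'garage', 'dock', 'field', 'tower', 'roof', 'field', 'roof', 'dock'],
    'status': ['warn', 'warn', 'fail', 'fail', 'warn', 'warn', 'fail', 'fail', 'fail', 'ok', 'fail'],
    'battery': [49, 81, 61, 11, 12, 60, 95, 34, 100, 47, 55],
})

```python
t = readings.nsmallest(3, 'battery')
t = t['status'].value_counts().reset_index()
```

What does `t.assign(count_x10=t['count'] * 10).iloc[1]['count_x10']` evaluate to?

10

take 3 rows with smallest battery:
     site status  battery
3  garage   fail       11
4    dock   warn       12
7    roof   fail       34
value_counts of status:
status
fail    2
warn    1
Name: count, dtype: int64
reset_index():
  status  count
0   fail      2
1   warn      1
add column count_x10 = t['count'] * 10:
  status  count  count_x10
0   fail      2         20
1   warn      1         10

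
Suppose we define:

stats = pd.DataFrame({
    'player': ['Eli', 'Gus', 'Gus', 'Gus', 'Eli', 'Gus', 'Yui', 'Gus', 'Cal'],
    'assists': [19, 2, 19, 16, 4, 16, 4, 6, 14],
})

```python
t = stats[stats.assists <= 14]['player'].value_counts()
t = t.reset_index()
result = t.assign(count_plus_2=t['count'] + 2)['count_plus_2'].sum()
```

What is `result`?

filter rows where assists <= 14:
  player  assists
1    Gus        2
4    Eli        4
6    Yui        4
7    Gus        6
8    Cal       14
value_counts of player:
player
Gus    2
Eli    1
Yui    1
Cal    1
Name: count, dtype: int64
reset_index():
  player  count
0    Gus      2
1    Eli      1
2    Yui      1
3    Cal      1
add column count_plus_2 = t['count'] + 2:
  player  count  count_plus_2
0    Gus      2             4
1    Eli      1             3
2    Yui      1             3
3    Cal      1             3
Hence 13.

13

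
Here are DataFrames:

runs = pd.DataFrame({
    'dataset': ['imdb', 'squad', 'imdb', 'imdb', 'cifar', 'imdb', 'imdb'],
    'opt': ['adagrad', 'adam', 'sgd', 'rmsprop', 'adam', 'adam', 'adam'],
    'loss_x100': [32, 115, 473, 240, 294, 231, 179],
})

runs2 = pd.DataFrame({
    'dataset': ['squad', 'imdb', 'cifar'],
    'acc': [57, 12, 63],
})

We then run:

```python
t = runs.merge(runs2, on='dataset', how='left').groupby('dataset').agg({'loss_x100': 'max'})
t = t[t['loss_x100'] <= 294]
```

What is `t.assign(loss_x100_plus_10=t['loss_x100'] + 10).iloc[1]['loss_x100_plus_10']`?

125

merge on 'dataset' (how='left') → 7 rows:
  dataset      opt  loss_x100  acc
0    imdb  adagrad         32   12
1   squad     adam        115   57
2    imdb      sgd        473   12
3    imdb  rmsprop        240   12
4   cifar     adam        294   63
5    imdb     adam        231   12
6    imdb     adam        179   12
group by dataset, max of loss_x100:
         loss_x100
dataset           
cifar          294
imdb           473
squad          115
filter rows where loss_x100 <= 294:
         loss_x100
dataset           
cifar          294
squad          115
add column loss_x100_plus_10 = t['loss_x100'] + 10:
         loss_x100  loss_x100_plus_10
dataset                              
cifar          294                304
squad          115                125
Hence 125.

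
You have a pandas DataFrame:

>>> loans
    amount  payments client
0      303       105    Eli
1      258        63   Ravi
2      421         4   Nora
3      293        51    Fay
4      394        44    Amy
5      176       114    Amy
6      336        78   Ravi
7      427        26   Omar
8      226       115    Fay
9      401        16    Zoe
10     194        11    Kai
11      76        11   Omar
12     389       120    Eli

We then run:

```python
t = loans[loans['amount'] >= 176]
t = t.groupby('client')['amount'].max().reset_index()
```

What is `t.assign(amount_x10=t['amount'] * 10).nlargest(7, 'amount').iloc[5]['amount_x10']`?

3360

filter rows where amount >= 176:
    amount  payments client
0      303       105    Eli
1      258        63   Ravi
2      421         4   Nora
3      293        51    Fay
4      394        44    Amy
5      176       114    Amy
6      336        78   Ravi
7      427        26   Omar
8      226       115    Fay
9      401        16    Zoe
10     194        11    Kai
12     389       120    Eli
group by client, max of amount:
client
Amy     394
Eli     389
Fay     293
Kai     194
Nora    421
Omar    427
Ravi    336
Zoe     401
Name: amount, dtype: int64
reset_index():
  client  amount
0    Amy     394
1    Eli     389
2    Fay     293
3    Kai     194
4   Nora     421
5   Omar     427
6   Ravi     336
7    Zoe     401
add column amount_x10 = t['amount'] * 10:
  client  amount  amount_x10
0    Amy     394        3940
1    Eli     389        3890
2    Fay     293        2930
3    Kai     194        1940
4   Nora     421        4210
5   Omar     427        4270
6   Ravi     336        3360
7    Zoe     401        4010
take 7 rows with largest amount:
  client  amount  amount_x10
5   Omar     427        4270
4   Nora     421        4210
7    Zoe     401        4010
0    Amy     394        3940
1    Eli     389        3890
6   Ravi     336        3360
2    Fay     293        2930
Then the value at position 5, column 'amount_x10': 3360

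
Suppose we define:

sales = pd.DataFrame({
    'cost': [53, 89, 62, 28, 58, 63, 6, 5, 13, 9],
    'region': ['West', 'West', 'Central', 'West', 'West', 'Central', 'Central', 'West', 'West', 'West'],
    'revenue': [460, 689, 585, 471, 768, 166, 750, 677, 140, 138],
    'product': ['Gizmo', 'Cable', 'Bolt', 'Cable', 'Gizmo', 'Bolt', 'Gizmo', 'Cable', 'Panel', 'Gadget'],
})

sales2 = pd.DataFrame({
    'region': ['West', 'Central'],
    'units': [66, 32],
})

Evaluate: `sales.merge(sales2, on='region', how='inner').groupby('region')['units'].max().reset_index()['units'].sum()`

merge on 'region' (how='inner') → 10 rows:
   cost   region  revenue product  units
0    53     West      460   Gizmo     66
1    89     West      689   Cable     66
2    62  Central      585    Bolt     32
3    28     West      471   Cable     66
4    58     West      768   Gizmo     66
5    63  Central      166    Bolt     32
6     6  Central      750   Gizmo     32
7     5     West      677   Cable     66
8    13     West      140   Panel     66
9     9     West      138  Gadget     66
group by region, max of units:
region
Central    32
West       66
Name: units, dtype: int64
reset_index():
    region  units
0  Central     32
1     West     66

98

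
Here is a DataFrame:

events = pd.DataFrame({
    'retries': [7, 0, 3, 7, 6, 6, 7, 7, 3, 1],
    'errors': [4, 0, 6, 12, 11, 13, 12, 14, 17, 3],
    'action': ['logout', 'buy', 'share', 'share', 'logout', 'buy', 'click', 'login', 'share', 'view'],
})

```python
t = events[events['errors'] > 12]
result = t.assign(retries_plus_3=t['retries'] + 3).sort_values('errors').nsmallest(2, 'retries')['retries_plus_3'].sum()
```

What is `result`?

15

filter rows where errors > 12:
   retries  errors action
5        6      13    buy
7        7      14  login
8        3      17  share
add column retries_plus_3 = t['retries'] + 3:
   retries  errors action  retries_plus_3
5        6      13    buy               9
7        7      14  login              10
8        3      17  share               6
sort by errors:
   retries  errors action  retries_plus_3
5        6      13    buy               9
7        7      14  login              10
8        3      17  share               6
take 2 rows with smallest retries:
   retries  errors action  retries_plus_3
8        3      17  share               6
5        6      13    buy               9
Taking the sum of column 'retries_plus_3' gives 15.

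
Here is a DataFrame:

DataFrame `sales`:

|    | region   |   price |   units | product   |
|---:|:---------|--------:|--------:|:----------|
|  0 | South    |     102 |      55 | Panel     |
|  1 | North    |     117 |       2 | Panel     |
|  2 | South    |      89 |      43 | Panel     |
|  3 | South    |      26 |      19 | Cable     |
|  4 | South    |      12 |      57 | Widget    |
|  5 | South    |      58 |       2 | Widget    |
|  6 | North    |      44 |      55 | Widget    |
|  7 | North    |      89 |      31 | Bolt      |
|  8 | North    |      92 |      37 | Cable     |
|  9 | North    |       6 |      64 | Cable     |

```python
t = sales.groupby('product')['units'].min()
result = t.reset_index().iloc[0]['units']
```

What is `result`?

31

group by product, min of units:
product
Bolt      31
Cable     19
Panel      2
Widget     2
Name: units, dtype: int64
reset_index():
  product  units
0    Bolt     31
1   Cable     19
2   Panel      2
3  Widget      2
So iloc[0]['units'] = 31.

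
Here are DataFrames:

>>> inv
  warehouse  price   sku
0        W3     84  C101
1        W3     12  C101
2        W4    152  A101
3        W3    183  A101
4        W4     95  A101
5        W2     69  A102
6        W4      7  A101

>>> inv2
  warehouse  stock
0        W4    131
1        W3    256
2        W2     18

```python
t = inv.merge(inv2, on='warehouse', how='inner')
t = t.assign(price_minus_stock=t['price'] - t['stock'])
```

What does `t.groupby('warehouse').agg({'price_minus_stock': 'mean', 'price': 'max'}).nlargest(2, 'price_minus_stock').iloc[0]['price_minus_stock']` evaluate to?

51.0

merge on 'warehouse' (how='inner') → 7 rows:
  warehouse  price   sku  stock
0        W3     84  C101    256
1        W3     12  C101    256
2        W4    152  A101    131
3        W3    183  A101    256
4        W4     95  A101    131
5        W2     69  A102     18
6        W4      7  A101    131
add column price_minus_stock = t['price'] - t['stock']:
  warehouse  price   sku  stock  price_minus_stock
0        W3     84  C101    256               -172
1        W3     12  C101    256               -244
2        W4    152  A101    131                 21
3        W3    183  A101    256                -73
4        W4     95  A101    131                -36
5        W2     69  A102     18                 51
6        W4      7  A101    131               -124
group by warehouse: mean(price_minus_stock), max(price):
           price_minus_stock  price
warehouse                          
W2                 51.000000     69
W3               -163.000000    183
W4                -46.333333    152
take 2 rows with largest price_minus_stock:
           price_minus_stock  price
warehouse                          
W2                 51.000000     69
W4                -46.333333    152
The value at position 0, column 'price_minus_stock' is 51.0.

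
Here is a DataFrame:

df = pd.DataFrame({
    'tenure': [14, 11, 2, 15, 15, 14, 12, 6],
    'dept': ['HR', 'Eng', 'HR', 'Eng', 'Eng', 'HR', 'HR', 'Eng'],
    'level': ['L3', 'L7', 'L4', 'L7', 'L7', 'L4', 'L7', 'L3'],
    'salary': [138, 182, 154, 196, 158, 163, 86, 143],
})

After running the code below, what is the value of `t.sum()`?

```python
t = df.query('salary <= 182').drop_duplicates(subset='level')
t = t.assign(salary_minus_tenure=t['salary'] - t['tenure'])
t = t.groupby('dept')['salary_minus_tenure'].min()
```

295

filter rows where salary <= 182:
   tenure dept level  salary
0      14   HR    L3     138
1      11  Eng    L7     182
2       2   HR    L4     154
4      15  Eng    L7     158
5      14   HR    L4     163
6      12   HR    L7      86
7       6  Eng    L3     143
drop duplicate level (keep=first):
   tenure dept level  salary
0      14   HR    L3     138
1      11  Eng    L7     182
2       2   HR    L4     154
add column salary_minus_tenure = t['salary'] - t['tenure']:
   tenure dept level  salary  salary_minus_tenure
0      14   HR    L3     138                  124
1      11  Eng    L7     182                  171
2       2   HR    L4     154                  152
group by dept, min of salary_minus_tenure:
dept
Eng    171
HR     124
Name: salary_minus_tenure, dtype: int64
Hence 295.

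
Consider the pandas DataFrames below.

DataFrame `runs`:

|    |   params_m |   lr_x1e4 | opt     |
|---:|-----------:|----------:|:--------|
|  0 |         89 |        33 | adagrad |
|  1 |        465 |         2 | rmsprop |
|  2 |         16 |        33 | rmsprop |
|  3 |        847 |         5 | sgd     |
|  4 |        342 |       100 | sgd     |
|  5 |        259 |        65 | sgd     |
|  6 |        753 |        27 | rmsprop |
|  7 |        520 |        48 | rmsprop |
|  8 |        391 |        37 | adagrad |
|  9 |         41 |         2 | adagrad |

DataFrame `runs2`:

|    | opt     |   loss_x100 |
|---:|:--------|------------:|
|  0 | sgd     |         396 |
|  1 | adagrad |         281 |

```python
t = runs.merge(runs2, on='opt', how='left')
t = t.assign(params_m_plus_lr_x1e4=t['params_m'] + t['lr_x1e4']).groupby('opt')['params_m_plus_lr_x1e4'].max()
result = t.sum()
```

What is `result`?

2060

merge on 'opt' (how='left') → 10 rows:
   params_m  lr_x1e4      opt  loss_x100
0        89       33  adagrad      281.0
1       465        2  rmsprop        NaN
2        16       33  rmsprop        NaN
3       847        5      sgd      396.0
4       342      100      sgd      396.0
5       259       65      sgd      396.0
6       753       27  rmsprop        NaN
7       520       48  rmsprop        NaN
8       391       37  adagrad      281.0
9        41        2  adagrad      281.0
add column params_m_plus_lr_x1e4 = t['params_m'] + t['lr_x1e4']:
   params_m  lr_x1e4      opt  loss_x100  params_m_plus_lr_x1e4
0        89       33  adagrad      281.0                    122
1       465        2  rmsprop        NaN                    467
2        16       33  rmsprop        NaN                     49
3       847        5      sgd      396.0                    852
4       342      100      sgd      396.0                    442
5       259       65      sgd      396.0                    324
6       753       27  rmsprop        NaN                    780
7       520       48  rmsprop        NaN                    568
8       391       37  adagrad      281.0                    428
9        41        2  adagrad      281.0                     43
group by opt, max of params_m_plus_lr_x1e4:
opt
adagrad    428
rmsprop    780
sgd        852
Name: params_m_plus_lr_x1e4, dtype: int64
Finally, sum of the resulting series = 2060.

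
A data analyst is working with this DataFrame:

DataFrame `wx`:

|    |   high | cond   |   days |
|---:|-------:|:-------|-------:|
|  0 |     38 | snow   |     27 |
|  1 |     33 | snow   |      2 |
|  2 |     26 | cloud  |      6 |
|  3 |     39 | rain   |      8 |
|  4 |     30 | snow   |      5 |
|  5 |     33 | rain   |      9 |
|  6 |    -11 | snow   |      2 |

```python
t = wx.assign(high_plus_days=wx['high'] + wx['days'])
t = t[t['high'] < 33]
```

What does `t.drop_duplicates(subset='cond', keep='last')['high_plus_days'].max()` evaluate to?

32

add column high_plus_days = wx['high'] + wx['days']:
   high   cond  days  high_plus_days
0    38   snow    27              65
1    33   snow     2              35
2    26  cloud     6              32
3    39   rain     8              47
4    30   snow     5              35
5    33   rain     9              42
6   -11   snow     2              -9
filter rows where high < 33:
   high   cond  days  high_plus_days
2    26  cloud     6              32
4    30   snow     5              35
6   -11   snow     2              -9
drop duplicate cond (keep=last):
   high   cond  days  high_plus_days
2    26  cloud     6              32
6   -11   snow     2              -9
Hence 32.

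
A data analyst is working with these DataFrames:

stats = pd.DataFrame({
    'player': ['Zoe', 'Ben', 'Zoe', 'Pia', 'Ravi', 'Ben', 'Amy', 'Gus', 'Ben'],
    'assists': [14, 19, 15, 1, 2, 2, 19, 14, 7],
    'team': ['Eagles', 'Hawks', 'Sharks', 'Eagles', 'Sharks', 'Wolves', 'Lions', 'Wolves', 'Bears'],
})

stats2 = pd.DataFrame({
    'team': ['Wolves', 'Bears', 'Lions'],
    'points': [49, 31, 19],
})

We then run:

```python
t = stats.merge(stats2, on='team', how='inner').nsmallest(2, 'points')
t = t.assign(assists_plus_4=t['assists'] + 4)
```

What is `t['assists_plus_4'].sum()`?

merge on 'team' (how='inner') → 4 rows:
  player  assists    team  points
0    Ben        2  Wolves      49
1    Amy       19   Lions      19
2    Gus       14  Wolves      49
3    Ben        7   Bears      31
take 2 rows with smallest points:
  player  assists   team  points
1    Amy       19  Lions      19
3    Ben        7  Bears      31
add column assists_plus_4 = t['assists'] + 4:
  player  assists   team  points  assists_plus_4
1    Amy       19  Lions      19              23
3    Ben        7  Bears      31              11
Finally, sum of column 'assists_plus_4' = 34.

34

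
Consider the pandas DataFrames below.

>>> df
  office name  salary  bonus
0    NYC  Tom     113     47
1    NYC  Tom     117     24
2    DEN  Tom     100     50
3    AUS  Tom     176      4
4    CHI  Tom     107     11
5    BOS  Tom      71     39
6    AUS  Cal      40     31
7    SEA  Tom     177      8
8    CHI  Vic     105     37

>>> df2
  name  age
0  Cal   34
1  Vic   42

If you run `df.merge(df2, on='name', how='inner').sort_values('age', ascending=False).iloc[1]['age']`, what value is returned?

merge on 'name' (how='inner') → 2 rows:
  office name  salary  bonus  age
0    AUS  Cal      40     31   34
1    CHI  Vic     105     37   42
sort by age descending:
  office name  salary  bonus  age
1    CHI  Vic     105     37   42
0    AUS  Cal      40     31   34
Finally, value at position 1, column 'age' = 34.

34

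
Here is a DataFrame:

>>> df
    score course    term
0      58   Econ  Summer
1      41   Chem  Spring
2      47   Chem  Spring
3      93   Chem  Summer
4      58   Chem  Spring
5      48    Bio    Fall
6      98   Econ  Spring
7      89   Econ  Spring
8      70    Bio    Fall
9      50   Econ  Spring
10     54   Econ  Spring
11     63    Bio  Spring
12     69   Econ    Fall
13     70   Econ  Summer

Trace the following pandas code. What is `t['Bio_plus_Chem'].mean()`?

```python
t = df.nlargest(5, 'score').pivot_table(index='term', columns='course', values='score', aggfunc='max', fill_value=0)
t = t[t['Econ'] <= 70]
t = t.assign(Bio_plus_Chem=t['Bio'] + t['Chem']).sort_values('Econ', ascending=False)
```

81.5

take 5 rows with largest score:
    score course    term
6      98   Econ  Spring
3      93   Chem  Summer
7      89   Econ  Spring
8      70    Bio    Fall
13     70   Econ  Summer
pivot: rows=term, cols=course, max(score):
course  Bio  Chem  Econ
term                   
Fall     70     0     0
Spring    0     0    98
Summer    0    93    70
filter rows where Econ <= 70:
course  Bio  Chem  Econ
term                   
Fall     70     0     0
Summer    0    93    70
add column Bio_plus_Chem = t['Bio'] + t['Chem']:
course  Bio  Chem  Econ  Bio_plus_Chem
term                                  
Fall     70     0     0             70
Summer    0    93    70             93
sort by Econ descending:
course  Bio  Chem  Econ  Bio_plus_Chem
term                                  
Summer    0    93    70             93
Fall     70     0     0             70
mean of column 'Bio_plus_Chem' → 81.5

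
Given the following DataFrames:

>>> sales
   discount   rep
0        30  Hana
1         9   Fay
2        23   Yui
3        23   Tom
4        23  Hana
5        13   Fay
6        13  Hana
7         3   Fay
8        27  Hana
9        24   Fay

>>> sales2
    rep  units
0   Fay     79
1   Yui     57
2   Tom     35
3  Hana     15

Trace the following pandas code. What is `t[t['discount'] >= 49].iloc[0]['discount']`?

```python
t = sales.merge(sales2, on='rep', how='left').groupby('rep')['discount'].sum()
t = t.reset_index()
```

49

merge on 'rep' (how='left') → 10 rows:
   discount   rep  units
0        30  Hana     15
1         9   Fay     79
2        23   Yui     57
3        23   Tom     35
4        23  Hana     15
5        13   Fay     79
6        13  Hana     15
7         3   Fay     79
8        27  Hana     15
9        24   Fay     79
group by rep, sum of discount:
rep
Fay     49
Hana    93
Tom     23
Yui     23
Name: discount, dtype: int64
reset_index():
    rep  discount
0   Fay        49
1  Hana        93
2   Tom        23
3   Yui        23
filter rows where discount >= 49:
    rep  discount
0   Fay        49
1  Hana        93
Hence 49.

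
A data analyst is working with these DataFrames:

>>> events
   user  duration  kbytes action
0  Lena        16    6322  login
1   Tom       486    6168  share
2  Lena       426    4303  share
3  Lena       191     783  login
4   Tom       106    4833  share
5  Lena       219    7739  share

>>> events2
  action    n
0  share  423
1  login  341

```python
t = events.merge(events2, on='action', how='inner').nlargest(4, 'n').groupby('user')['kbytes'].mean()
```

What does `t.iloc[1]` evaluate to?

merge on 'action' (how='inner') → 6 rows:
   user  duration  kbytes action    n
0  Lena        16    6322  login  341
1   Tom       486    6168  share  423
2  Lena       426    4303  share  423
3  Lena       191     783  login  341
4   Tom       106    4833  share  423
5  Lena       219    7739  share  423
take 4 rows with largest n:
   user  duration  kbytes action    n
1   Tom       486    6168  share  423
2  Lena       426    4303  share  423
4   Tom       106    4833  share  423
5  Lena       219    7739  share  423
group by user, mean of kbytes:
user
Lena    6021.0
Tom     5500.5
Name: kbytes, dtype: float64
Finally, value at position 1 = 5500.5.

5500.5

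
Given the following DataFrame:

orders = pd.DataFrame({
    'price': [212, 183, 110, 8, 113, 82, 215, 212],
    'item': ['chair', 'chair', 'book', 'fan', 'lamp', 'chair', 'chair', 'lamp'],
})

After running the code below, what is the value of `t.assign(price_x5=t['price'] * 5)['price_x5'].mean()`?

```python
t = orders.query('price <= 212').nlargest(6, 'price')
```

760.0

filter rows where price <= 212:
   price   item
0    212  chair
1    183  chair
2    110   book
3      8    fan
4    113   lamp
5     82  chair
7    212   lamp
take 6 rows with largest price:
   price   item
0    212  chair
7    212   lamp
1    183  chair
4    113   lamp
2    110   book
5     82  chair
add column price_x5 = t['price'] * 5:
   price   item  price_x5
0    212  chair      1060
7    212   lamp      1060
1    183  chair       915
4    113   lamp       565
2    110   book       550
5     82  chair       410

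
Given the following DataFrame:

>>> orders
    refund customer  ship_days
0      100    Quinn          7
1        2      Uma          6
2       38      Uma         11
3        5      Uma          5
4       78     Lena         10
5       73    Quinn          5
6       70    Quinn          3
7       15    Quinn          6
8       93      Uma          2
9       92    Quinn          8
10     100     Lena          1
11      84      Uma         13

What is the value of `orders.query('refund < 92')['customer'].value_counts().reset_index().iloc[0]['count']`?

filter rows where refund < 92:
    refund customer  ship_days
1        2      Uma          6
2       38      Uma         11
3        5      Uma          5
4       78     Lena         10
5       73    Quinn          5
6       70    Quinn          3
7       15    Quinn          6
11      84      Uma         13
value_counts of customer:
customer
Uma      4
Quinn    3
Lena     1
Name: count, dtype: int64
reset_index():
  customer  count
0      Uma      4
1    Quinn      3
2     Lena      1
Reading off the value at position 0, column 'count', we get 4.

4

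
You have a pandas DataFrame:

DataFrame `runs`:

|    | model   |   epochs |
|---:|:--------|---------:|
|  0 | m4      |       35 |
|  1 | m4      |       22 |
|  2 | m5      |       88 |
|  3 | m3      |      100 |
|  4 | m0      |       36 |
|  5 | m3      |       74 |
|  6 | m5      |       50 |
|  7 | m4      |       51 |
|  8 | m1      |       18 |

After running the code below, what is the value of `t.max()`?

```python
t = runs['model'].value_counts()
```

value_counts of model:
model
m4    3
m5    2
m3    2
m0    1
m1    1
Name: count, dtype: int64
Hence 3.

3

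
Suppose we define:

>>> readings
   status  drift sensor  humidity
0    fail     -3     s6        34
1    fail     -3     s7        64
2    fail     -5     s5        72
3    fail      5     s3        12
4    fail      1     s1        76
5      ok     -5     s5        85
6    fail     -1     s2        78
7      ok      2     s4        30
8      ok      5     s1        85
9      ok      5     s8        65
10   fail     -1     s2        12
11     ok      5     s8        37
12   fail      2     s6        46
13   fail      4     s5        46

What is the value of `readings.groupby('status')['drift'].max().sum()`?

group by status, max of drift:
status
fail    5
ok      5
Name: drift, dtype: int64

10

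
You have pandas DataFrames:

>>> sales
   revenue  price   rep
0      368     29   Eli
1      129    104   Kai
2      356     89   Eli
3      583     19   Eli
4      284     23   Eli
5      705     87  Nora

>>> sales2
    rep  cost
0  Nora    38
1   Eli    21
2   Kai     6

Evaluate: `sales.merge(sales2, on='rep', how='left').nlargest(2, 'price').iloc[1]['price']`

89

merge on 'rep' (how='left') → 6 rows:
   revenue  price   rep  cost
0      368     29   Eli    21
1      129    104   Kai     6
2      356     89   Eli    21
3      583     19   Eli    21
4      284     23   Eli    21
5      705     87  Nora    38
take 2 rows with largest price:
   revenue  price  rep  cost
1      129    104  Kai     6
2      356     89  Eli    21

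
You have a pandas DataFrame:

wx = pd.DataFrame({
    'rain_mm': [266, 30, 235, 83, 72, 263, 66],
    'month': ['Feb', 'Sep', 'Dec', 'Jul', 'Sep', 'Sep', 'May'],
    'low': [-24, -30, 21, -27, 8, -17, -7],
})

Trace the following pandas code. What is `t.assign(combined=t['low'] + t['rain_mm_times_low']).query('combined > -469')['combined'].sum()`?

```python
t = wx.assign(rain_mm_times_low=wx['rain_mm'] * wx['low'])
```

5540

add column rain_mm_times_low = wx['rain_mm'] * wx['low']:
   rain_mm month  low  rain_mm_times_low
0      266   Feb  -24              -6384
1       30   Sep  -30               -900
2      235   Dec   21               4935
3       83   Jul  -27              -2241
4       72   Sep    8                576
5      263   Sep  -17              -4471
6       66   May   -7               -462
add column combined = t['low'] + t['rain_mm_times_low']:
   rain_mm month  low  rain_mm_times_low  combined
0      266   Feb  -24              -6384     -6408
1       30   Sep  -30               -900      -930
2      235   Dec   21               4935      4956
3       83   Jul  -27              -2241     -2268
4       72   Sep    8                576       584
5      263   Sep  -17              -4471     -4488
6       66   May   -7               -462      -469
filter rows where combined > -469:
   rain_mm month  low  rain_mm_times_low  combined
2      235   Dec   21               4935      4956
4       72   Sep    8                576       584
Finally, sum of column 'combined' = 5540.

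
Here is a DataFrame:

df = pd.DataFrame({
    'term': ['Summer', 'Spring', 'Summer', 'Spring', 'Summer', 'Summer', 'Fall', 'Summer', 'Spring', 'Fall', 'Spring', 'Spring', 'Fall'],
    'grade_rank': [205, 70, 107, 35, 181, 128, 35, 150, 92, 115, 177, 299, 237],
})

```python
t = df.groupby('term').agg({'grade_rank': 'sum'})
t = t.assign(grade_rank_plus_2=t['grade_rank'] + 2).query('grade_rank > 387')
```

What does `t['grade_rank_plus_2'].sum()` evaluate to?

group by term, sum of grade_rank:
        grade_rank
term              
Fall           387
Spring         673
Summer         771
add column grade_rank_plus_2 = t['grade_rank'] + 2:
        grade_rank  grade_rank_plus_2
term                                 
Fall           387                389
Spring         673                675
Summer         771                773
filter rows where grade_rank > 387:
        grade_rank  grade_rank_plus_2
term                                 
Spring         673                675
Summer         771                773
sum of column 'grade_rank_plus_2' → 1448

1448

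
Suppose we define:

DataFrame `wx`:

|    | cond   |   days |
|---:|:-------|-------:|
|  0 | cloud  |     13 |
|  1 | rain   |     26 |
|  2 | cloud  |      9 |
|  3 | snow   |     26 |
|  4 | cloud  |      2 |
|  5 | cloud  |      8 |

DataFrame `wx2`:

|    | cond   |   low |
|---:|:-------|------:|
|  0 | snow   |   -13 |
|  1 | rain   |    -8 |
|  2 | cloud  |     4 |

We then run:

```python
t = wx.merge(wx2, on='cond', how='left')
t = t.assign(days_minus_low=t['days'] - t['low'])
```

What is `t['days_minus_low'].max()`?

39

merge on 'cond' (how='left') → 6 rows:
    cond  days  low
0  cloud    13    4
1   rain    26   -8
2  cloud     9    4
3   snow    26  -13
4  cloud     2    4
5  cloud     8    4
add column days_minus_low = t['days'] - t['low']:
    cond  days  low  days_minus_low
0  cloud    13    4               9
1   rain    26   -8              34
2  cloud     9    4               5
3   snow    26  -13              39
4  cloud     2    4              -2
5  cloud     8    4               4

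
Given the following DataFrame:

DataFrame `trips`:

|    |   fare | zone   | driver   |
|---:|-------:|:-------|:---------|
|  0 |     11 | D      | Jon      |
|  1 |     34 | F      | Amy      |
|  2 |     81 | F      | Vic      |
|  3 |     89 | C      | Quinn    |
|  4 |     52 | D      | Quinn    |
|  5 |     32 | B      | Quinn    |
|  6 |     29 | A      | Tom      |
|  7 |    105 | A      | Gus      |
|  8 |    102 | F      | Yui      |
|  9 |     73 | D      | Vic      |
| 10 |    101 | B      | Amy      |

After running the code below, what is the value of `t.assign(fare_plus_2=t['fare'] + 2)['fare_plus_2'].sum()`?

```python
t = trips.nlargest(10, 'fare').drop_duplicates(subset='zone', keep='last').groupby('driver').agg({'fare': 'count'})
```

take 10 rows with largest fare:
    fare zone driver
7    105    A    Gus
8    102    F    Yui
10   101    B    Amy
3     89    C  Quinn
2     81    F    Vic
9     73    D    Vic
4     52    D  Quinn
1     34    F    Amy
5     32    B  Quinn
6     29    A    Tom
drop duplicate zone (keep=last):
   fare zone driver
3    89    C  Quinn
4    52    D  Quinn
1    34    F    Amy
5    32    B  Quinn
6    29    A    Tom
group by driver, count of fare:
        fare
driver      
Amy        1
Quinn      3
Tom        1
add column fare_plus_2 = t['fare'] + 2:
        fare  fare_plus_2
driver                   
Amy        1            3
Quinn      3            5
Tom        1            3

11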